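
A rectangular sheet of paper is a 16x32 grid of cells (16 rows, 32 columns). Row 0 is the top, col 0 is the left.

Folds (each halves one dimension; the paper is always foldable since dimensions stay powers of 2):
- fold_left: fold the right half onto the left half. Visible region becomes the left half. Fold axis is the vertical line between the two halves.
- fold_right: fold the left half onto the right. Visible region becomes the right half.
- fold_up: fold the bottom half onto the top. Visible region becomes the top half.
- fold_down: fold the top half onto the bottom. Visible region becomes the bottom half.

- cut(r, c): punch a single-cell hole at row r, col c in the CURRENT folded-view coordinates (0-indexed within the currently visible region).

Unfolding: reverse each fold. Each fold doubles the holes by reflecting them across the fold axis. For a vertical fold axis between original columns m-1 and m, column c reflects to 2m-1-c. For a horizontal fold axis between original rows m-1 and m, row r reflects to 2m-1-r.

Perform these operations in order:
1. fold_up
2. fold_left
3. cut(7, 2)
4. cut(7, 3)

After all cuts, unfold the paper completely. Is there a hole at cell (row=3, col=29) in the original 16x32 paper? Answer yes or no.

Answer: no

Derivation:
Op 1 fold_up: fold axis h@8; visible region now rows[0,8) x cols[0,32) = 8x32
Op 2 fold_left: fold axis v@16; visible region now rows[0,8) x cols[0,16) = 8x16
Op 3 cut(7, 2): punch at orig (7,2); cuts so far [(7, 2)]; region rows[0,8) x cols[0,16) = 8x16
Op 4 cut(7, 3): punch at orig (7,3); cuts so far [(7, 2), (7, 3)]; region rows[0,8) x cols[0,16) = 8x16
Unfold 1 (reflect across v@16): 4 holes -> [(7, 2), (7, 3), (7, 28), (7, 29)]
Unfold 2 (reflect across h@8): 8 holes -> [(7, 2), (7, 3), (7, 28), (7, 29), (8, 2), (8, 3), (8, 28), (8, 29)]
Holes: [(7, 2), (7, 3), (7, 28), (7, 29), (8, 2), (8, 3), (8, 28), (8, 29)]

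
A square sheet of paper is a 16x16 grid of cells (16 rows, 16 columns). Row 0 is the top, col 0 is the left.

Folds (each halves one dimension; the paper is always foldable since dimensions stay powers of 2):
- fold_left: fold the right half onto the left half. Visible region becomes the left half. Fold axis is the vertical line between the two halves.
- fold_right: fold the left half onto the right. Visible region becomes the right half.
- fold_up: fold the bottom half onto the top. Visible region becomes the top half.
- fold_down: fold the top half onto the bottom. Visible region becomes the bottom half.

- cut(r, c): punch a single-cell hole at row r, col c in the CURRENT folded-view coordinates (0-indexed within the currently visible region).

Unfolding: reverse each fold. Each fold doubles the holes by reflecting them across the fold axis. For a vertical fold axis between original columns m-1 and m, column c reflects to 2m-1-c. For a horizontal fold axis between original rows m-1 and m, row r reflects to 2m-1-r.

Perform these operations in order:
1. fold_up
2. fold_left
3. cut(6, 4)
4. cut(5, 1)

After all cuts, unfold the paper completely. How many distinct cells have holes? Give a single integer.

Answer: 8

Derivation:
Op 1 fold_up: fold axis h@8; visible region now rows[0,8) x cols[0,16) = 8x16
Op 2 fold_left: fold axis v@8; visible region now rows[0,8) x cols[0,8) = 8x8
Op 3 cut(6, 4): punch at orig (6,4); cuts so far [(6, 4)]; region rows[0,8) x cols[0,8) = 8x8
Op 4 cut(5, 1): punch at orig (5,1); cuts so far [(5, 1), (6, 4)]; region rows[0,8) x cols[0,8) = 8x8
Unfold 1 (reflect across v@8): 4 holes -> [(5, 1), (5, 14), (6, 4), (6, 11)]
Unfold 2 (reflect across h@8): 8 holes -> [(5, 1), (5, 14), (6, 4), (6, 11), (9, 4), (9, 11), (10, 1), (10, 14)]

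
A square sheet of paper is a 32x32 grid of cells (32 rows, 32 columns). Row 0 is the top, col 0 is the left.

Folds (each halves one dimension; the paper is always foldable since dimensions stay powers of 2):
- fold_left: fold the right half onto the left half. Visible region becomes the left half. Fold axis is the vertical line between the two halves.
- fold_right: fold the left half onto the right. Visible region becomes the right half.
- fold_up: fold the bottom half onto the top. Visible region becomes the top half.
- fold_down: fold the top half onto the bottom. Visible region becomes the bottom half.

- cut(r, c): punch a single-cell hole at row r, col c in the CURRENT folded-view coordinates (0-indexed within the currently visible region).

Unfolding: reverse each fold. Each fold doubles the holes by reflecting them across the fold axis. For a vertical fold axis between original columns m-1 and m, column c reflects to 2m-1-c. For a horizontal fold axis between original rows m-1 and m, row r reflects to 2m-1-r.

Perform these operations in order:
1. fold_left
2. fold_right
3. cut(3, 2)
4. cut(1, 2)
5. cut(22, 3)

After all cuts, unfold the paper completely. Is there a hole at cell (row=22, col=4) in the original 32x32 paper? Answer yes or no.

Op 1 fold_left: fold axis v@16; visible region now rows[0,32) x cols[0,16) = 32x16
Op 2 fold_right: fold axis v@8; visible region now rows[0,32) x cols[8,16) = 32x8
Op 3 cut(3, 2): punch at orig (3,10); cuts so far [(3, 10)]; region rows[0,32) x cols[8,16) = 32x8
Op 4 cut(1, 2): punch at orig (1,10); cuts so far [(1, 10), (3, 10)]; region rows[0,32) x cols[8,16) = 32x8
Op 5 cut(22, 3): punch at orig (22,11); cuts so far [(1, 10), (3, 10), (22, 11)]; region rows[0,32) x cols[8,16) = 32x8
Unfold 1 (reflect across v@8): 6 holes -> [(1, 5), (1, 10), (3, 5), (3, 10), (22, 4), (22, 11)]
Unfold 2 (reflect across v@16): 12 holes -> [(1, 5), (1, 10), (1, 21), (1, 26), (3, 5), (3, 10), (3, 21), (3, 26), (22, 4), (22, 11), (22, 20), (22, 27)]
Holes: [(1, 5), (1, 10), (1, 21), (1, 26), (3, 5), (3, 10), (3, 21), (3, 26), (22, 4), (22, 11), (22, 20), (22, 27)]

Answer: yes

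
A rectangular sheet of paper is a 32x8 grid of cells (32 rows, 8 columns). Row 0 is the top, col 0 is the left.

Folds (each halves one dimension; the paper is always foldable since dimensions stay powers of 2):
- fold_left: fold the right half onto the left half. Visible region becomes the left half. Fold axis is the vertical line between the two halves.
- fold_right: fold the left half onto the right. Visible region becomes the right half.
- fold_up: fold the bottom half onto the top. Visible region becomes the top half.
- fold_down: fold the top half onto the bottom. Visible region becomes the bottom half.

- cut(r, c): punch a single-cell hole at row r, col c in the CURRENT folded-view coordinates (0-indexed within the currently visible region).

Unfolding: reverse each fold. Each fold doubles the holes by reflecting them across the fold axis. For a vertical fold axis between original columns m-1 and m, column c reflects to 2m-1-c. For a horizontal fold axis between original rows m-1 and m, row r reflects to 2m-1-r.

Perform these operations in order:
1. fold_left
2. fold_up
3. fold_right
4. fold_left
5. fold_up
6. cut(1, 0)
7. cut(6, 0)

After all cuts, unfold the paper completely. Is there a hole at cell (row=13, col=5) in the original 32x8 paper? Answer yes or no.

Answer: no

Derivation:
Op 1 fold_left: fold axis v@4; visible region now rows[0,32) x cols[0,4) = 32x4
Op 2 fold_up: fold axis h@16; visible region now rows[0,16) x cols[0,4) = 16x4
Op 3 fold_right: fold axis v@2; visible region now rows[0,16) x cols[2,4) = 16x2
Op 4 fold_left: fold axis v@3; visible region now rows[0,16) x cols[2,3) = 16x1
Op 5 fold_up: fold axis h@8; visible region now rows[0,8) x cols[2,3) = 8x1
Op 6 cut(1, 0): punch at orig (1,2); cuts so far [(1, 2)]; region rows[0,8) x cols[2,3) = 8x1
Op 7 cut(6, 0): punch at orig (6,2); cuts so far [(1, 2), (6, 2)]; region rows[0,8) x cols[2,3) = 8x1
Unfold 1 (reflect across h@8): 4 holes -> [(1, 2), (6, 2), (9, 2), (14, 2)]
Unfold 2 (reflect across v@3): 8 holes -> [(1, 2), (1, 3), (6, 2), (6, 3), (9, 2), (9, 3), (14, 2), (14, 3)]
Unfold 3 (reflect across v@2): 16 holes -> [(1, 0), (1, 1), (1, 2), (1, 3), (6, 0), (6, 1), (6, 2), (6, 3), (9, 0), (9, 1), (9, 2), (9, 3), (14, 0), (14, 1), (14, 2), (14, 3)]
Unfold 4 (reflect across h@16): 32 holes -> [(1, 0), (1, 1), (1, 2), (1, 3), (6, 0), (6, 1), (6, 2), (6, 3), (9, 0), (9, 1), (9, 2), (9, 3), (14, 0), (14, 1), (14, 2), (14, 3), (17, 0), (17, 1), (17, 2), (17, 3), (22, 0), (22, 1), (22, 2), (22, 3), (25, 0), (25, 1), (25, 2), (25, 3), (30, 0), (30, 1), (30, 2), (30, 3)]
Unfold 5 (reflect across v@4): 64 holes -> [(1, 0), (1, 1), (1, 2), (1, 3), (1, 4), (1, 5), (1, 6), (1, 7), (6, 0), (6, 1), (6, 2), (6, 3), (6, 4), (6, 5), (6, 6), (6, 7), (9, 0), (9, 1), (9, 2), (9, 3), (9, 4), (9, 5), (9, 6), (9, 7), (14, 0), (14, 1), (14, 2), (14, 3), (14, 4), (14, 5), (14, 6), (14, 7), (17, 0), (17, 1), (17, 2), (17, 3), (17, 4), (17, 5), (17, 6), (17, 7), (22, 0), (22, 1), (22, 2), (22, 3), (22, 4), (22, 5), (22, 6), (22, 7), (25, 0), (25, 1), (25, 2), (25, 3), (25, 4), (25, 5), (25, 6), (25, 7), (30, 0), (30, 1), (30, 2), (30, 3), (30, 4), (30, 5), (30, 6), (30, 7)]
Holes: [(1, 0), (1, 1), (1, 2), (1, 3), (1, 4), (1, 5), (1, 6), (1, 7), (6, 0), (6, 1), (6, 2), (6, 3), (6, 4), (6, 5), (6, 6), (6, 7), (9, 0), (9, 1), (9, 2), (9, 3), (9, 4), (9, 5), (9, 6), (9, 7), (14, 0), (14, 1), (14, 2), (14, 3), (14, 4), (14, 5), (14, 6), (14, 7), (17, 0), (17, 1), (17, 2), (17, 3), (17, 4), (17, 5), (17, 6), (17, 7), (22, 0), (22, 1), (22, 2), (22, 3), (22, 4), (22, 5), (22, 6), (22, 7), (25, 0), (25, 1), (25, 2), (25, 3), (25, 4), (25, 5), (25, 6), (25, 7), (30, 0), (30, 1), (30, 2), (30, 3), (30, 4), (30, 5), (30, 6), (30, 7)]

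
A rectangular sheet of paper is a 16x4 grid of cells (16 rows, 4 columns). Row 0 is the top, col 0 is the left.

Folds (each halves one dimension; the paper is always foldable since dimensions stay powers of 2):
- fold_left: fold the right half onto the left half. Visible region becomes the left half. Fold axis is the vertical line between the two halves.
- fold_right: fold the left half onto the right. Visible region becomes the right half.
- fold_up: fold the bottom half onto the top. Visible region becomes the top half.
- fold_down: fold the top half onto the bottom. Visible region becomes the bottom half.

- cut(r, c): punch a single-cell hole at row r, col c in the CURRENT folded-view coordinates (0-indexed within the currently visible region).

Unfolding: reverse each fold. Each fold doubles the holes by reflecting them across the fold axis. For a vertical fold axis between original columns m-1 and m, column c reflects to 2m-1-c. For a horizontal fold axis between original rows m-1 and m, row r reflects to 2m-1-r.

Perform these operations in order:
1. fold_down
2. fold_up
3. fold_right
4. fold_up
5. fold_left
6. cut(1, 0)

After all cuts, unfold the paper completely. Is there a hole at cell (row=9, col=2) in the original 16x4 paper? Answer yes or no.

Answer: yes

Derivation:
Op 1 fold_down: fold axis h@8; visible region now rows[8,16) x cols[0,4) = 8x4
Op 2 fold_up: fold axis h@12; visible region now rows[8,12) x cols[0,4) = 4x4
Op 3 fold_right: fold axis v@2; visible region now rows[8,12) x cols[2,4) = 4x2
Op 4 fold_up: fold axis h@10; visible region now rows[8,10) x cols[2,4) = 2x2
Op 5 fold_left: fold axis v@3; visible region now rows[8,10) x cols[2,3) = 2x1
Op 6 cut(1, 0): punch at orig (9,2); cuts so far [(9, 2)]; region rows[8,10) x cols[2,3) = 2x1
Unfold 1 (reflect across v@3): 2 holes -> [(9, 2), (9, 3)]
Unfold 2 (reflect across h@10): 4 holes -> [(9, 2), (9, 3), (10, 2), (10, 3)]
Unfold 3 (reflect across v@2): 8 holes -> [(9, 0), (9, 1), (9, 2), (9, 3), (10, 0), (10, 1), (10, 2), (10, 3)]
Unfold 4 (reflect across h@12): 16 holes -> [(9, 0), (9, 1), (9, 2), (9, 3), (10, 0), (10, 1), (10, 2), (10, 3), (13, 0), (13, 1), (13, 2), (13, 3), (14, 0), (14, 1), (14, 2), (14, 3)]
Unfold 5 (reflect across h@8): 32 holes -> [(1, 0), (1, 1), (1, 2), (1, 3), (2, 0), (2, 1), (2, 2), (2, 3), (5, 0), (5, 1), (5, 2), (5, 3), (6, 0), (6, 1), (6, 2), (6, 3), (9, 0), (9, 1), (9, 2), (9, 3), (10, 0), (10, 1), (10, 2), (10, 3), (13, 0), (13, 1), (13, 2), (13, 3), (14, 0), (14, 1), (14, 2), (14, 3)]
Holes: [(1, 0), (1, 1), (1, 2), (1, 3), (2, 0), (2, 1), (2, 2), (2, 3), (5, 0), (5, 1), (5, 2), (5, 3), (6, 0), (6, 1), (6, 2), (6, 3), (9, 0), (9, 1), (9, 2), (9, 3), (10, 0), (10, 1), (10, 2), (10, 3), (13, 0), (13, 1), (13, 2), (13, 3), (14, 0), (14, 1), (14, 2), (14, 3)]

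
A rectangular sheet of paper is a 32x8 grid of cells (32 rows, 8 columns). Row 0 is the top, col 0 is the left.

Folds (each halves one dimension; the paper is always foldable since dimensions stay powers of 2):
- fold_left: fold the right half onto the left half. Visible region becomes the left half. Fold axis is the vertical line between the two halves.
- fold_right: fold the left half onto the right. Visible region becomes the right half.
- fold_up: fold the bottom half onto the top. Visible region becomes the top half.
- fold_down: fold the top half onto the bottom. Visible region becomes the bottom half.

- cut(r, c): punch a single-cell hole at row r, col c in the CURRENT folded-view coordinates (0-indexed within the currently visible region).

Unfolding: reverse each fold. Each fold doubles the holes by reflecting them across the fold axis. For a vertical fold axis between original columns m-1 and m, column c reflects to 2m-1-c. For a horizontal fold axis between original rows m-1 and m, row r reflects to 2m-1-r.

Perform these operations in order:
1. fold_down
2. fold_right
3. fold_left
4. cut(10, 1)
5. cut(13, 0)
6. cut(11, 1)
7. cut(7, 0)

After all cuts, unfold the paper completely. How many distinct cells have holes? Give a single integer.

Op 1 fold_down: fold axis h@16; visible region now rows[16,32) x cols[0,8) = 16x8
Op 2 fold_right: fold axis v@4; visible region now rows[16,32) x cols[4,8) = 16x4
Op 3 fold_left: fold axis v@6; visible region now rows[16,32) x cols[4,6) = 16x2
Op 4 cut(10, 1): punch at orig (26,5); cuts so far [(26, 5)]; region rows[16,32) x cols[4,6) = 16x2
Op 5 cut(13, 0): punch at orig (29,4); cuts so far [(26, 5), (29, 4)]; region rows[16,32) x cols[4,6) = 16x2
Op 6 cut(11, 1): punch at orig (27,5); cuts so far [(26, 5), (27, 5), (29, 4)]; region rows[16,32) x cols[4,6) = 16x2
Op 7 cut(7, 0): punch at orig (23,4); cuts so far [(23, 4), (26, 5), (27, 5), (29, 4)]; region rows[16,32) x cols[4,6) = 16x2
Unfold 1 (reflect across v@6): 8 holes -> [(23, 4), (23, 7), (26, 5), (26, 6), (27, 5), (27, 6), (29, 4), (29, 7)]
Unfold 2 (reflect across v@4): 16 holes -> [(23, 0), (23, 3), (23, 4), (23, 7), (26, 1), (26, 2), (26, 5), (26, 6), (27, 1), (27, 2), (27, 5), (27, 6), (29, 0), (29, 3), (29, 4), (29, 7)]
Unfold 3 (reflect across h@16): 32 holes -> [(2, 0), (2, 3), (2, 4), (2, 7), (4, 1), (4, 2), (4, 5), (4, 6), (5, 1), (5, 2), (5, 5), (5, 6), (8, 0), (8, 3), (8, 4), (8, 7), (23, 0), (23, 3), (23, 4), (23, 7), (26, 1), (26, 2), (26, 5), (26, 6), (27, 1), (27, 2), (27, 5), (27, 6), (29, 0), (29, 3), (29, 4), (29, 7)]

Answer: 32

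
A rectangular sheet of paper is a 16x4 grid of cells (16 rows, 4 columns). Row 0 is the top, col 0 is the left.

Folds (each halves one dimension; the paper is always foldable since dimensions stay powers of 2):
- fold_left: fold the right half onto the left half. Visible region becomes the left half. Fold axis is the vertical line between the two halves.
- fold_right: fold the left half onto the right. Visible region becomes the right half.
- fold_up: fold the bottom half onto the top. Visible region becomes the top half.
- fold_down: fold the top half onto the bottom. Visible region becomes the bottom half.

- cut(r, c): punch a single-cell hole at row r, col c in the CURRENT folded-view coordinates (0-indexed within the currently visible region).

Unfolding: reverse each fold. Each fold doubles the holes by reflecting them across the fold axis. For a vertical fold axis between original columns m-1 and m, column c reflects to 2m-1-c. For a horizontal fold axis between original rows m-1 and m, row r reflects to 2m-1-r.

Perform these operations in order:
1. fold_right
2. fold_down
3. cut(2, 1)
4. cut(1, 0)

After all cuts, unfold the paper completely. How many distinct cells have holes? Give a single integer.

Answer: 8

Derivation:
Op 1 fold_right: fold axis v@2; visible region now rows[0,16) x cols[2,4) = 16x2
Op 2 fold_down: fold axis h@8; visible region now rows[8,16) x cols[2,4) = 8x2
Op 3 cut(2, 1): punch at orig (10,3); cuts so far [(10, 3)]; region rows[8,16) x cols[2,4) = 8x2
Op 4 cut(1, 0): punch at orig (9,2); cuts so far [(9, 2), (10, 3)]; region rows[8,16) x cols[2,4) = 8x2
Unfold 1 (reflect across h@8): 4 holes -> [(5, 3), (6, 2), (9, 2), (10, 3)]
Unfold 2 (reflect across v@2): 8 holes -> [(5, 0), (5, 3), (6, 1), (6, 2), (9, 1), (9, 2), (10, 0), (10, 3)]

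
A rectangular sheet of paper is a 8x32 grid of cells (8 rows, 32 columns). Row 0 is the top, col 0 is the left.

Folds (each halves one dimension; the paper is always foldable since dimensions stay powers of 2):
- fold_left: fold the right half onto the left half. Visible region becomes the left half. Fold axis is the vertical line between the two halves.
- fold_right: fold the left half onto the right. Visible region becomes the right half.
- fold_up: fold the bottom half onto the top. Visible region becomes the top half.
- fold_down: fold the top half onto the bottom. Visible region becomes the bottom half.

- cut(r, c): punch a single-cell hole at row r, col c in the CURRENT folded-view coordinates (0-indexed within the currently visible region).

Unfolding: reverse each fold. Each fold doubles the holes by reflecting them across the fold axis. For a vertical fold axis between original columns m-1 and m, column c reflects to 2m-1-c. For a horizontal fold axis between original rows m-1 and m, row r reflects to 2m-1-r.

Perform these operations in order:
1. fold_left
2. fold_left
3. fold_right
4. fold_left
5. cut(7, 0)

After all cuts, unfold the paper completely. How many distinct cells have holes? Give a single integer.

Op 1 fold_left: fold axis v@16; visible region now rows[0,8) x cols[0,16) = 8x16
Op 2 fold_left: fold axis v@8; visible region now rows[0,8) x cols[0,8) = 8x8
Op 3 fold_right: fold axis v@4; visible region now rows[0,8) x cols[4,8) = 8x4
Op 4 fold_left: fold axis v@6; visible region now rows[0,8) x cols[4,6) = 8x2
Op 5 cut(7, 0): punch at orig (7,4); cuts so far [(7, 4)]; region rows[0,8) x cols[4,6) = 8x2
Unfold 1 (reflect across v@6): 2 holes -> [(7, 4), (7, 7)]
Unfold 2 (reflect across v@4): 4 holes -> [(7, 0), (7, 3), (7, 4), (7, 7)]
Unfold 3 (reflect across v@8): 8 holes -> [(7, 0), (7, 3), (7, 4), (7, 7), (7, 8), (7, 11), (7, 12), (7, 15)]
Unfold 4 (reflect across v@16): 16 holes -> [(7, 0), (7, 3), (7, 4), (7, 7), (7, 8), (7, 11), (7, 12), (7, 15), (7, 16), (7, 19), (7, 20), (7, 23), (7, 24), (7, 27), (7, 28), (7, 31)]

Answer: 16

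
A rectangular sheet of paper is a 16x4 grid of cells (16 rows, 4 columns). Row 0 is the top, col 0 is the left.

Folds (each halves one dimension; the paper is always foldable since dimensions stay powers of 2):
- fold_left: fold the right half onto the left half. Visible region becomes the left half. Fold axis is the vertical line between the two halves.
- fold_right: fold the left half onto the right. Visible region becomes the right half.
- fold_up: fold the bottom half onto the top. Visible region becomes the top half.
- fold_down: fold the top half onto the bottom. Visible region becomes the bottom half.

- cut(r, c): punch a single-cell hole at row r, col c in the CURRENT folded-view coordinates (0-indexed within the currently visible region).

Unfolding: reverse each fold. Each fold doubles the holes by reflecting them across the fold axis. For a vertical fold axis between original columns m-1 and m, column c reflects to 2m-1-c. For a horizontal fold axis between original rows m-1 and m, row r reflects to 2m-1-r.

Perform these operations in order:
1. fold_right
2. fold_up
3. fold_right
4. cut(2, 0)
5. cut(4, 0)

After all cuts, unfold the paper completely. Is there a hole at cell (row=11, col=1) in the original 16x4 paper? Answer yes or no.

Answer: yes

Derivation:
Op 1 fold_right: fold axis v@2; visible region now rows[0,16) x cols[2,4) = 16x2
Op 2 fold_up: fold axis h@8; visible region now rows[0,8) x cols[2,4) = 8x2
Op 3 fold_right: fold axis v@3; visible region now rows[0,8) x cols[3,4) = 8x1
Op 4 cut(2, 0): punch at orig (2,3); cuts so far [(2, 3)]; region rows[0,8) x cols[3,4) = 8x1
Op 5 cut(4, 0): punch at orig (4,3); cuts so far [(2, 3), (4, 3)]; region rows[0,8) x cols[3,4) = 8x1
Unfold 1 (reflect across v@3): 4 holes -> [(2, 2), (2, 3), (4, 2), (4, 3)]
Unfold 2 (reflect across h@8): 8 holes -> [(2, 2), (2, 3), (4, 2), (4, 3), (11, 2), (11, 3), (13, 2), (13, 3)]
Unfold 3 (reflect across v@2): 16 holes -> [(2, 0), (2, 1), (2, 2), (2, 3), (4, 0), (4, 1), (4, 2), (4, 3), (11, 0), (11, 1), (11, 2), (11, 3), (13, 0), (13, 1), (13, 2), (13, 3)]
Holes: [(2, 0), (2, 1), (2, 2), (2, 3), (4, 0), (4, 1), (4, 2), (4, 3), (11, 0), (11, 1), (11, 2), (11, 3), (13, 0), (13, 1), (13, 2), (13, 3)]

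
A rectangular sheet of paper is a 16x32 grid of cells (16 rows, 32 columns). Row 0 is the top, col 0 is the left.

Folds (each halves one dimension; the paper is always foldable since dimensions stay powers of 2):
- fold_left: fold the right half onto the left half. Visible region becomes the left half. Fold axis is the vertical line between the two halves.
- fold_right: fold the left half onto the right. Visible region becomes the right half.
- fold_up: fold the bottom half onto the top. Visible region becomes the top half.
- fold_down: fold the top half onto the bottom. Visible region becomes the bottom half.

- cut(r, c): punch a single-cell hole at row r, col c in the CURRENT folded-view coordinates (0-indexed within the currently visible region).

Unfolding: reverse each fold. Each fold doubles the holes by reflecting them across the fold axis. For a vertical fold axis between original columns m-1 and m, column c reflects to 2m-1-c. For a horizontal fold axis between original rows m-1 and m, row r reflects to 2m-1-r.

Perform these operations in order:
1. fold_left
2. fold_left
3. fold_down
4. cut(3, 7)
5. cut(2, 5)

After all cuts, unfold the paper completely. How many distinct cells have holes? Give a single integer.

Answer: 16

Derivation:
Op 1 fold_left: fold axis v@16; visible region now rows[0,16) x cols[0,16) = 16x16
Op 2 fold_left: fold axis v@8; visible region now rows[0,16) x cols[0,8) = 16x8
Op 3 fold_down: fold axis h@8; visible region now rows[8,16) x cols[0,8) = 8x8
Op 4 cut(3, 7): punch at orig (11,7); cuts so far [(11, 7)]; region rows[8,16) x cols[0,8) = 8x8
Op 5 cut(2, 5): punch at orig (10,5); cuts so far [(10, 5), (11, 7)]; region rows[8,16) x cols[0,8) = 8x8
Unfold 1 (reflect across h@8): 4 holes -> [(4, 7), (5, 5), (10, 5), (11, 7)]
Unfold 2 (reflect across v@8): 8 holes -> [(4, 7), (4, 8), (5, 5), (5, 10), (10, 5), (10, 10), (11, 7), (11, 8)]
Unfold 3 (reflect across v@16): 16 holes -> [(4, 7), (4, 8), (4, 23), (4, 24), (5, 5), (5, 10), (5, 21), (5, 26), (10, 5), (10, 10), (10, 21), (10, 26), (11, 7), (11, 8), (11, 23), (11, 24)]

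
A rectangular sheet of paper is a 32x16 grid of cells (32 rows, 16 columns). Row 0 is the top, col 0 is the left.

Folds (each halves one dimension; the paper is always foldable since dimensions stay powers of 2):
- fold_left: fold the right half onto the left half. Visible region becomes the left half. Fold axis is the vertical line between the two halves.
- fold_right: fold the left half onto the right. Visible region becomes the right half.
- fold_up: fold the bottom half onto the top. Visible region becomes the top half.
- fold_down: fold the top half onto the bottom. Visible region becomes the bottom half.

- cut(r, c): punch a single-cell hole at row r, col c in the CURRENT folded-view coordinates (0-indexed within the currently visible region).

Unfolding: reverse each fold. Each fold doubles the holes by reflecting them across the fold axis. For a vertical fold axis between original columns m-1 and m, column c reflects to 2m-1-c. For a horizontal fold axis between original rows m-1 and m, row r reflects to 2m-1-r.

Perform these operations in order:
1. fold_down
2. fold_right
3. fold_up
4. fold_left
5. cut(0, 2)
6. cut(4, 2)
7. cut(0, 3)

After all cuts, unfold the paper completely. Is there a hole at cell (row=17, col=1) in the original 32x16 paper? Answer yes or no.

Op 1 fold_down: fold axis h@16; visible region now rows[16,32) x cols[0,16) = 16x16
Op 2 fold_right: fold axis v@8; visible region now rows[16,32) x cols[8,16) = 16x8
Op 3 fold_up: fold axis h@24; visible region now rows[16,24) x cols[8,16) = 8x8
Op 4 fold_left: fold axis v@12; visible region now rows[16,24) x cols[8,12) = 8x4
Op 5 cut(0, 2): punch at orig (16,10); cuts so far [(16, 10)]; region rows[16,24) x cols[8,12) = 8x4
Op 6 cut(4, 2): punch at orig (20,10); cuts so far [(16, 10), (20, 10)]; region rows[16,24) x cols[8,12) = 8x4
Op 7 cut(0, 3): punch at orig (16,11); cuts so far [(16, 10), (16, 11), (20, 10)]; region rows[16,24) x cols[8,12) = 8x4
Unfold 1 (reflect across v@12): 6 holes -> [(16, 10), (16, 11), (16, 12), (16, 13), (20, 10), (20, 13)]
Unfold 2 (reflect across h@24): 12 holes -> [(16, 10), (16, 11), (16, 12), (16, 13), (20, 10), (20, 13), (27, 10), (27, 13), (31, 10), (31, 11), (31, 12), (31, 13)]
Unfold 3 (reflect across v@8): 24 holes -> [(16, 2), (16, 3), (16, 4), (16, 5), (16, 10), (16, 11), (16, 12), (16, 13), (20, 2), (20, 5), (20, 10), (20, 13), (27, 2), (27, 5), (27, 10), (27, 13), (31, 2), (31, 3), (31, 4), (31, 5), (31, 10), (31, 11), (31, 12), (31, 13)]
Unfold 4 (reflect across h@16): 48 holes -> [(0, 2), (0, 3), (0, 4), (0, 5), (0, 10), (0, 11), (0, 12), (0, 13), (4, 2), (4, 5), (4, 10), (4, 13), (11, 2), (11, 5), (11, 10), (11, 13), (15, 2), (15, 3), (15, 4), (15, 5), (15, 10), (15, 11), (15, 12), (15, 13), (16, 2), (16, 3), (16, 4), (16, 5), (16, 10), (16, 11), (16, 12), (16, 13), (20, 2), (20, 5), (20, 10), (20, 13), (27, 2), (27, 5), (27, 10), (27, 13), (31, 2), (31, 3), (31, 4), (31, 5), (31, 10), (31, 11), (31, 12), (31, 13)]
Holes: [(0, 2), (0, 3), (0, 4), (0, 5), (0, 10), (0, 11), (0, 12), (0, 13), (4, 2), (4, 5), (4, 10), (4, 13), (11, 2), (11, 5), (11, 10), (11, 13), (15, 2), (15, 3), (15, 4), (15, 5), (15, 10), (15, 11), (15, 12), (15, 13), (16, 2), (16, 3), (16, 4), (16, 5), (16, 10), (16, 11), (16, 12), (16, 13), (20, 2), (20, 5), (20, 10), (20, 13), (27, 2), (27, 5), (27, 10), (27, 13), (31, 2), (31, 3), (31, 4), (31, 5), (31, 10), (31, 11), (31, 12), (31, 13)]

Answer: no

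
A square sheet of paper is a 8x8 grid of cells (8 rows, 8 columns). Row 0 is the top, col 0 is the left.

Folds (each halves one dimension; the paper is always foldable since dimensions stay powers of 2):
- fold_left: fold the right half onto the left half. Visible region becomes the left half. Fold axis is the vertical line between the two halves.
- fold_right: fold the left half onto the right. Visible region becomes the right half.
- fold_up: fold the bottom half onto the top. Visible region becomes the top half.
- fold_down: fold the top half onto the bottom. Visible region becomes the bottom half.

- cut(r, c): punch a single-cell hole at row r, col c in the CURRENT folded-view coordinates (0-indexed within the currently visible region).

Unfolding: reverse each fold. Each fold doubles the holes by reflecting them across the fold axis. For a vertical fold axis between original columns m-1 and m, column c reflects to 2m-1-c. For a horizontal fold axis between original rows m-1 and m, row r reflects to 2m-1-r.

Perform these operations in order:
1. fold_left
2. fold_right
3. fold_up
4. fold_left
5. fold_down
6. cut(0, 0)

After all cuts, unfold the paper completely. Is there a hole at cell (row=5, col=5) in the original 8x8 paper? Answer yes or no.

Op 1 fold_left: fold axis v@4; visible region now rows[0,8) x cols[0,4) = 8x4
Op 2 fold_right: fold axis v@2; visible region now rows[0,8) x cols[2,4) = 8x2
Op 3 fold_up: fold axis h@4; visible region now rows[0,4) x cols[2,4) = 4x2
Op 4 fold_left: fold axis v@3; visible region now rows[0,4) x cols[2,3) = 4x1
Op 5 fold_down: fold axis h@2; visible region now rows[2,4) x cols[2,3) = 2x1
Op 6 cut(0, 0): punch at orig (2,2); cuts so far [(2, 2)]; region rows[2,4) x cols[2,3) = 2x1
Unfold 1 (reflect across h@2): 2 holes -> [(1, 2), (2, 2)]
Unfold 2 (reflect across v@3): 4 holes -> [(1, 2), (1, 3), (2, 2), (2, 3)]
Unfold 3 (reflect across h@4): 8 holes -> [(1, 2), (1, 3), (2, 2), (2, 3), (5, 2), (5, 3), (6, 2), (6, 3)]
Unfold 4 (reflect across v@2): 16 holes -> [(1, 0), (1, 1), (1, 2), (1, 3), (2, 0), (2, 1), (2, 2), (2, 3), (5, 0), (5, 1), (5, 2), (5, 3), (6, 0), (6, 1), (6, 2), (6, 3)]
Unfold 5 (reflect across v@4): 32 holes -> [(1, 0), (1, 1), (1, 2), (1, 3), (1, 4), (1, 5), (1, 6), (1, 7), (2, 0), (2, 1), (2, 2), (2, 3), (2, 4), (2, 5), (2, 6), (2, 7), (5, 0), (5, 1), (5, 2), (5, 3), (5, 4), (5, 5), (5, 6), (5, 7), (6, 0), (6, 1), (6, 2), (6, 3), (6, 4), (6, 5), (6, 6), (6, 7)]
Holes: [(1, 0), (1, 1), (1, 2), (1, 3), (1, 4), (1, 5), (1, 6), (1, 7), (2, 0), (2, 1), (2, 2), (2, 3), (2, 4), (2, 5), (2, 6), (2, 7), (5, 0), (5, 1), (5, 2), (5, 3), (5, 4), (5, 5), (5, 6), (5, 7), (6, 0), (6, 1), (6, 2), (6, 3), (6, 4), (6, 5), (6, 6), (6, 7)]

Answer: yes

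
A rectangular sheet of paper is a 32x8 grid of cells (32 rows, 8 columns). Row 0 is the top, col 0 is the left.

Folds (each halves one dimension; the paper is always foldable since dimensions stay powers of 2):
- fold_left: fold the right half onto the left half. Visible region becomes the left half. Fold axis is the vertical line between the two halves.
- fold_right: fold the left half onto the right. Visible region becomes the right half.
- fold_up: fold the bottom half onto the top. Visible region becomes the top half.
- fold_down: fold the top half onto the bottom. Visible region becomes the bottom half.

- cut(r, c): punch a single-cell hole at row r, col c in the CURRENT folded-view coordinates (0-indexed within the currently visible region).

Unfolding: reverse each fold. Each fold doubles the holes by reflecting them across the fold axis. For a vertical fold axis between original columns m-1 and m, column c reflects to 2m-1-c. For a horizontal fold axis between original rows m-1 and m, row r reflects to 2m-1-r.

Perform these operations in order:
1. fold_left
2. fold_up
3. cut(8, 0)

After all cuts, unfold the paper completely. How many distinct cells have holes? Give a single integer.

Op 1 fold_left: fold axis v@4; visible region now rows[0,32) x cols[0,4) = 32x4
Op 2 fold_up: fold axis h@16; visible region now rows[0,16) x cols[0,4) = 16x4
Op 3 cut(8, 0): punch at orig (8,0); cuts so far [(8, 0)]; region rows[0,16) x cols[0,4) = 16x4
Unfold 1 (reflect across h@16): 2 holes -> [(8, 0), (23, 0)]
Unfold 2 (reflect across v@4): 4 holes -> [(8, 0), (8, 7), (23, 0), (23, 7)]

Answer: 4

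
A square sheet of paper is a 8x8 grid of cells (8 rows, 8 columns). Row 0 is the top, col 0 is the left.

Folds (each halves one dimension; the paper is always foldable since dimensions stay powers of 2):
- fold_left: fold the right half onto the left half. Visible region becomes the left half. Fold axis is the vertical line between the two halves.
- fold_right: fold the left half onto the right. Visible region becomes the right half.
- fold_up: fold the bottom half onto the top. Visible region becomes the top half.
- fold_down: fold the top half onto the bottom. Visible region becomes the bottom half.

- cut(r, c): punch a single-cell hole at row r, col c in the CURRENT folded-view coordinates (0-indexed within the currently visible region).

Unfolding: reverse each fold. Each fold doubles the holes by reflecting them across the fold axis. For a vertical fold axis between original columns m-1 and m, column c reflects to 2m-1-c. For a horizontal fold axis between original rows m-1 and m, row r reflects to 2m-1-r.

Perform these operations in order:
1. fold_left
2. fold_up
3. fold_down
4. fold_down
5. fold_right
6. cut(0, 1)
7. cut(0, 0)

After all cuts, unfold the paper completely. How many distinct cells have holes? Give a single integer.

Answer: 64

Derivation:
Op 1 fold_left: fold axis v@4; visible region now rows[0,8) x cols[0,4) = 8x4
Op 2 fold_up: fold axis h@4; visible region now rows[0,4) x cols[0,4) = 4x4
Op 3 fold_down: fold axis h@2; visible region now rows[2,4) x cols[0,4) = 2x4
Op 4 fold_down: fold axis h@3; visible region now rows[3,4) x cols[0,4) = 1x4
Op 5 fold_right: fold axis v@2; visible region now rows[3,4) x cols[2,4) = 1x2
Op 6 cut(0, 1): punch at orig (3,3); cuts so far [(3, 3)]; region rows[3,4) x cols[2,4) = 1x2
Op 7 cut(0, 0): punch at orig (3,2); cuts so far [(3, 2), (3, 3)]; region rows[3,4) x cols[2,4) = 1x2
Unfold 1 (reflect across v@2): 4 holes -> [(3, 0), (3, 1), (3, 2), (3, 3)]
Unfold 2 (reflect across h@3): 8 holes -> [(2, 0), (2, 1), (2, 2), (2, 3), (3, 0), (3, 1), (3, 2), (3, 3)]
Unfold 3 (reflect across h@2): 16 holes -> [(0, 0), (0, 1), (0, 2), (0, 3), (1, 0), (1, 1), (1, 2), (1, 3), (2, 0), (2, 1), (2, 2), (2, 3), (3, 0), (3, 1), (3, 2), (3, 3)]
Unfold 4 (reflect across h@4): 32 holes -> [(0, 0), (0, 1), (0, 2), (0, 3), (1, 0), (1, 1), (1, 2), (1, 3), (2, 0), (2, 1), (2, 2), (2, 3), (3, 0), (3, 1), (3, 2), (3, 3), (4, 0), (4, 1), (4, 2), (4, 3), (5, 0), (5, 1), (5, 2), (5, 3), (6, 0), (6, 1), (6, 2), (6, 3), (7, 0), (7, 1), (7, 2), (7, 3)]
Unfold 5 (reflect across v@4): 64 holes -> [(0, 0), (0, 1), (0, 2), (0, 3), (0, 4), (0, 5), (0, 6), (0, 7), (1, 0), (1, 1), (1, 2), (1, 3), (1, 4), (1, 5), (1, 6), (1, 7), (2, 0), (2, 1), (2, 2), (2, 3), (2, 4), (2, 5), (2, 6), (2, 7), (3, 0), (3, 1), (3, 2), (3, 3), (3, 4), (3, 5), (3, 6), (3, 7), (4, 0), (4, 1), (4, 2), (4, 3), (4, 4), (4, 5), (4, 6), (4, 7), (5, 0), (5, 1), (5, 2), (5, 3), (5, 4), (5, 5), (5, 6), (5, 7), (6, 0), (6, 1), (6, 2), (6, 3), (6, 4), (6, 5), (6, 6), (6, 7), (7, 0), (7, 1), (7, 2), (7, 3), (7, 4), (7, 5), (7, 6), (7, 7)]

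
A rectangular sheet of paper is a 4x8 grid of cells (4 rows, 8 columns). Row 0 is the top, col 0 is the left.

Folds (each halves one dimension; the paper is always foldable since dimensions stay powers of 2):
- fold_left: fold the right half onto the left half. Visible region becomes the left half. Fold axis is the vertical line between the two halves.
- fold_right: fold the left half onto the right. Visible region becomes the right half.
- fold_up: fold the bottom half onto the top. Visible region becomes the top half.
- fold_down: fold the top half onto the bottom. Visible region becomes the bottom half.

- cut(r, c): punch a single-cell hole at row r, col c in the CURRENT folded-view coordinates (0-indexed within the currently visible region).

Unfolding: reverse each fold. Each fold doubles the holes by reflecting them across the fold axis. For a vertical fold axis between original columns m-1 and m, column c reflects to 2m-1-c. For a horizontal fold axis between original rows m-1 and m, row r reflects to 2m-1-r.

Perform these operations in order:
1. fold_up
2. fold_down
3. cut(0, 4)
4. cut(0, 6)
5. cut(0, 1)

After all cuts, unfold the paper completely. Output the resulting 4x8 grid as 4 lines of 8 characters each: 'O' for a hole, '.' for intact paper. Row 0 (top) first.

Op 1 fold_up: fold axis h@2; visible region now rows[0,2) x cols[0,8) = 2x8
Op 2 fold_down: fold axis h@1; visible region now rows[1,2) x cols[0,8) = 1x8
Op 3 cut(0, 4): punch at orig (1,4); cuts so far [(1, 4)]; region rows[1,2) x cols[0,8) = 1x8
Op 4 cut(0, 6): punch at orig (1,6); cuts so far [(1, 4), (1, 6)]; region rows[1,2) x cols[0,8) = 1x8
Op 5 cut(0, 1): punch at orig (1,1); cuts so far [(1, 1), (1, 4), (1, 6)]; region rows[1,2) x cols[0,8) = 1x8
Unfold 1 (reflect across h@1): 6 holes -> [(0, 1), (0, 4), (0, 6), (1, 1), (1, 4), (1, 6)]
Unfold 2 (reflect across h@2): 12 holes -> [(0, 1), (0, 4), (0, 6), (1, 1), (1, 4), (1, 6), (2, 1), (2, 4), (2, 6), (3, 1), (3, 4), (3, 6)]

Answer: .O..O.O.
.O..O.O.
.O..O.O.
.O..O.O.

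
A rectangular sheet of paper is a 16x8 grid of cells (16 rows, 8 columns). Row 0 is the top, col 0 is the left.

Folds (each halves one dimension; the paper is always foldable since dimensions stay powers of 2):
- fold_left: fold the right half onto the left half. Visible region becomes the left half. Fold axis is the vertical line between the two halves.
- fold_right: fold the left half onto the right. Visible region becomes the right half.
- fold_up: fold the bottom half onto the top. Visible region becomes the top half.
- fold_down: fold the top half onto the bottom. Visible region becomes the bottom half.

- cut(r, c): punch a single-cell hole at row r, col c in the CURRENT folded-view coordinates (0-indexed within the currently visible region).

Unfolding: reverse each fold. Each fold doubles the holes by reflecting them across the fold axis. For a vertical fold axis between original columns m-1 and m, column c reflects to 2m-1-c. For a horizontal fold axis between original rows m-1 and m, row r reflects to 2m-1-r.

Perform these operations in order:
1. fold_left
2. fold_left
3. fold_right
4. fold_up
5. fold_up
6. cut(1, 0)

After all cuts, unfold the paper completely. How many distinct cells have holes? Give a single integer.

Op 1 fold_left: fold axis v@4; visible region now rows[0,16) x cols[0,4) = 16x4
Op 2 fold_left: fold axis v@2; visible region now rows[0,16) x cols[0,2) = 16x2
Op 3 fold_right: fold axis v@1; visible region now rows[0,16) x cols[1,2) = 16x1
Op 4 fold_up: fold axis h@8; visible region now rows[0,8) x cols[1,2) = 8x1
Op 5 fold_up: fold axis h@4; visible region now rows[0,4) x cols[1,2) = 4x1
Op 6 cut(1, 0): punch at orig (1,1); cuts so far [(1, 1)]; region rows[0,4) x cols[1,2) = 4x1
Unfold 1 (reflect across h@4): 2 holes -> [(1, 1), (6, 1)]
Unfold 2 (reflect across h@8): 4 holes -> [(1, 1), (6, 1), (9, 1), (14, 1)]
Unfold 3 (reflect across v@1): 8 holes -> [(1, 0), (1, 1), (6, 0), (6, 1), (9, 0), (9, 1), (14, 0), (14, 1)]
Unfold 4 (reflect across v@2): 16 holes -> [(1, 0), (1, 1), (1, 2), (1, 3), (6, 0), (6, 1), (6, 2), (6, 3), (9, 0), (9, 1), (9, 2), (9, 3), (14, 0), (14, 1), (14, 2), (14, 3)]
Unfold 5 (reflect across v@4): 32 holes -> [(1, 0), (1, 1), (1, 2), (1, 3), (1, 4), (1, 5), (1, 6), (1, 7), (6, 0), (6, 1), (6, 2), (6, 3), (6, 4), (6, 5), (6, 6), (6, 7), (9, 0), (9, 1), (9, 2), (9, 3), (9, 4), (9, 5), (9, 6), (9, 7), (14, 0), (14, 1), (14, 2), (14, 3), (14, 4), (14, 5), (14, 6), (14, 7)]

Answer: 32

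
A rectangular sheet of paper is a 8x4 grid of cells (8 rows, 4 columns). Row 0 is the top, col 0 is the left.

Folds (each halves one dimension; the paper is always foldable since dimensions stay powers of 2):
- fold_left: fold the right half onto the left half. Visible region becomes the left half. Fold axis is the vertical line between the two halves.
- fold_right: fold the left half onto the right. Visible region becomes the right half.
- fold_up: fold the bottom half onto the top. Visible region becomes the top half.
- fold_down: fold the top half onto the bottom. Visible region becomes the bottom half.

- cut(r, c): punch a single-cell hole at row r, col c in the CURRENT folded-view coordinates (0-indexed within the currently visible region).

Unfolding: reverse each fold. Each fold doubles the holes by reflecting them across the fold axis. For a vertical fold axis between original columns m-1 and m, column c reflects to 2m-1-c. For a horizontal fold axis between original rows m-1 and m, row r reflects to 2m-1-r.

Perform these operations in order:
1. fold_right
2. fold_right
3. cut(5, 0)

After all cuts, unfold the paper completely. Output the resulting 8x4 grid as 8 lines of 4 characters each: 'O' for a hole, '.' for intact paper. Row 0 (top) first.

Answer: ....
....
....
....
....
OOOO
....
....

Derivation:
Op 1 fold_right: fold axis v@2; visible region now rows[0,8) x cols[2,4) = 8x2
Op 2 fold_right: fold axis v@3; visible region now rows[0,8) x cols[3,4) = 8x1
Op 3 cut(5, 0): punch at orig (5,3); cuts so far [(5, 3)]; region rows[0,8) x cols[3,4) = 8x1
Unfold 1 (reflect across v@3): 2 holes -> [(5, 2), (5, 3)]
Unfold 2 (reflect across v@2): 4 holes -> [(5, 0), (5, 1), (5, 2), (5, 3)]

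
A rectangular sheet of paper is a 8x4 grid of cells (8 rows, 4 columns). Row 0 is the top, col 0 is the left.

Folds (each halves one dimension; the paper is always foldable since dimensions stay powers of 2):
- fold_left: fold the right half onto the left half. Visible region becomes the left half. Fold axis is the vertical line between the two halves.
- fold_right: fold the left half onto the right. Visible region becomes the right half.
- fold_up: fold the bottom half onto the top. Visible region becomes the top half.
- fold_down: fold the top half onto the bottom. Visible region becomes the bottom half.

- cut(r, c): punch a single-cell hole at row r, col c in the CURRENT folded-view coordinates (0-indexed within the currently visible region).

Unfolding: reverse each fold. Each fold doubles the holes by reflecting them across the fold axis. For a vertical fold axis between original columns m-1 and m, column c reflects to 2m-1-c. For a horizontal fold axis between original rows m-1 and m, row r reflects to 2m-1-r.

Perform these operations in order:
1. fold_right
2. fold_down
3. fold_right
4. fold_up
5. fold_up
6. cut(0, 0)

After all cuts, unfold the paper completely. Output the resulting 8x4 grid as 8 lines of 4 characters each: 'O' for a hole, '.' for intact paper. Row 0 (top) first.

Answer: OOOO
OOOO
OOOO
OOOO
OOOO
OOOO
OOOO
OOOO

Derivation:
Op 1 fold_right: fold axis v@2; visible region now rows[0,8) x cols[2,4) = 8x2
Op 2 fold_down: fold axis h@4; visible region now rows[4,8) x cols[2,4) = 4x2
Op 3 fold_right: fold axis v@3; visible region now rows[4,8) x cols[3,4) = 4x1
Op 4 fold_up: fold axis h@6; visible region now rows[4,6) x cols[3,4) = 2x1
Op 5 fold_up: fold axis h@5; visible region now rows[4,5) x cols[3,4) = 1x1
Op 6 cut(0, 0): punch at orig (4,3); cuts so far [(4, 3)]; region rows[4,5) x cols[3,4) = 1x1
Unfold 1 (reflect across h@5): 2 holes -> [(4, 3), (5, 3)]
Unfold 2 (reflect across h@6): 4 holes -> [(4, 3), (5, 3), (6, 3), (7, 3)]
Unfold 3 (reflect across v@3): 8 holes -> [(4, 2), (4, 3), (5, 2), (5, 3), (6, 2), (6, 3), (7, 2), (7, 3)]
Unfold 4 (reflect across h@4): 16 holes -> [(0, 2), (0, 3), (1, 2), (1, 3), (2, 2), (2, 3), (3, 2), (3, 3), (4, 2), (4, 3), (5, 2), (5, 3), (6, 2), (6, 3), (7, 2), (7, 3)]
Unfold 5 (reflect across v@2): 32 holes -> [(0, 0), (0, 1), (0, 2), (0, 3), (1, 0), (1, 1), (1, 2), (1, 3), (2, 0), (2, 1), (2, 2), (2, 3), (3, 0), (3, 1), (3, 2), (3, 3), (4, 0), (4, 1), (4, 2), (4, 3), (5, 0), (5, 1), (5, 2), (5, 3), (6, 0), (6, 1), (6, 2), (6, 3), (7, 0), (7, 1), (7, 2), (7, 3)]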